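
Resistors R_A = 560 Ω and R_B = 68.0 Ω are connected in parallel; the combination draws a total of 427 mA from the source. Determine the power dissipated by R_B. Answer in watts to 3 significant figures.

Parallel branches share V, not I — compute V via R_eq, then use V²/R for the target branch.
1/R_eq = 1/560 + 1/68.0 ⇒ R_eq = 60.64 Ω
V = I_total × R_eq = 0.4270 × 60.64 = 25.89 V
P_R_B = V² / R_B = (25.89)² / 68.0 = 9.859 W

9.86 W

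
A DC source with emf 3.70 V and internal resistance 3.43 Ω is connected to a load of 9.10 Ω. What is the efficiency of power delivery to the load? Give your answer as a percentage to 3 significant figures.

72.6 %

Both r and R carry the same current, so the power split is just the resistance split: η = R/(R+r).
η = R / (R + r) = 9.10 / (9.10 + 3.43) = 0.7263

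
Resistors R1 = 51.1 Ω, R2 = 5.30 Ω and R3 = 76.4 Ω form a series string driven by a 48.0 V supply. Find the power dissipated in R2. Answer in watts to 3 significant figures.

In a series string the same current flows through every resistor — find that current, then P = I²R for the one we want.
R_total = 51.1 + 5.30 + 76.4 = 132.8 Ω
I = V / R_total = 48.0 / 132.8 = 0.3614 A
P_R2 = I² × R2 = (0.3614)² × 5.30 = 0.6924 W

0.692 W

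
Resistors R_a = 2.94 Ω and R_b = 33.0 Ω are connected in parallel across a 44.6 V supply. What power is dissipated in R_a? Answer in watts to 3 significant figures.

677 W

Every branch has 44.6 V across it, so for R_a the power is simply V²/R.
P_R_a = V² / R_a = (44.6)² / 2.94 Ω = 676.6 W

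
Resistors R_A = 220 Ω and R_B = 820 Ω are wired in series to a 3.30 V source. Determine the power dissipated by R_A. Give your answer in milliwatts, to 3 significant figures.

2.22 mW

In a series string the same current flows through every resistor — find that current, then P = I²R for the one we want.
R_total = 220 + 820 = 1040 Ω
I = V / R_total = 3.30 / 1040 = 0.003173 A
P_R_A = I² × R_A = (0.003173)² × 220 = 0.002215 W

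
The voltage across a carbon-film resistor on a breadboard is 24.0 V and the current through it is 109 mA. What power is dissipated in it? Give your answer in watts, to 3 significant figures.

2.62 W

Both the voltage across and the current through the element are known, so P = V I applies directly.
P = 24.0 V × 0.1090 A = 2.616 W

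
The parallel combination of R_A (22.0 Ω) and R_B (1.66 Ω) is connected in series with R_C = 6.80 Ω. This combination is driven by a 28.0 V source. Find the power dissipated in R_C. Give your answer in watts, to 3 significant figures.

Combine R_A and R_B into their parallel equivalent first, reducing the network to two series resistors.
R_p = (22.0×1.66)/(22.0+1.66) = 1.544 Ω
R_total = R_p + 6.80 = 1.544 + 6.80 = 8.344 Ω
I = V / R_total = 28.0 / 8.344 = 3.356 A
All the supply current flows through R_C; use P = I²R_C.
P_R_C = (3.356)² × 6.80 = 76.58 W

76.6 W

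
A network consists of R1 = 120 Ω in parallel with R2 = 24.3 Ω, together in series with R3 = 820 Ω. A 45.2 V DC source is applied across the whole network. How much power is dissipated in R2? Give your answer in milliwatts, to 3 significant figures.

48.6 mW

Reduce the parallel combination to a single R_p; the circuit then becomes R_p in series with the remaining resistor.
R_p = (120×24.3)/(120+24.3) = 20.21 Ω
R_total = R_p + 820 = 20.21 + 820 = 840.2 Ω
I = V / R_total = 45.2 / 840.2 = 0.05380 A
Voltage across the parallel pair: V_p = I × R_p = 0.05380 × 20.21 = 1.087 V
R2 sits across V_p; its power is V_p²/R.
P_R2 = (1.087)² / 24.3 = 0.04863 W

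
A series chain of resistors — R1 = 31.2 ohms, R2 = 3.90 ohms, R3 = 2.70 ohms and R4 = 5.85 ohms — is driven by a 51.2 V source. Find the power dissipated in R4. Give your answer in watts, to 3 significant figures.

In a series string the same current flows through every resistor — find that current, then P = I²R for the one we want.
R_total = 31.2 + 3.90 + 2.70 + 5.85 = 43.65 Ω
I = V / R_total = 51.2 / 43.65 = 1.173 A
P_R4 = I² × R4 = (1.173)² × 5.85 = 8.049 W

8.05 W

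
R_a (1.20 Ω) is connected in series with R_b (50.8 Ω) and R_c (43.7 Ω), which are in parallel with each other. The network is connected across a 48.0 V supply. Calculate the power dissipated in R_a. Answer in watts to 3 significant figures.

Collapse R_b‖R_c to a single equivalent, reducing the network to two series elements.
R_p = (50.8×43.7)/(50.8+43.7) = 23.49 Ω
R_total = 1.20 + 23.49 = 24.69 Ω
I = V / R_total = 48.0 / 24.69 = 1.944 A
R_a is in the main series path, so its power is I²R_a.
P_R_a = (1.944)² × 1.20 = 4.535 W

4.53 W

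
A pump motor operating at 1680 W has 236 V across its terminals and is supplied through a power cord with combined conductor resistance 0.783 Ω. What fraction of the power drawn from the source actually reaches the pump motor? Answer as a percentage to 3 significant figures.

97.7 %

I = P / V = 1680 / 236 = 7.119 A through the power cord.
P_line = I² R_line = (7.119)² × 0.783 = 39.68 W
P_source = P_load + P_line = 1680 + 39.68 = 1720 W
η = P_load / P_source = 1680 / 1720 = 0.9769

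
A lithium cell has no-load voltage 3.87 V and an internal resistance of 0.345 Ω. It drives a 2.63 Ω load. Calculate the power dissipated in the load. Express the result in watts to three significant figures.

Find the circuit current first, then P = I²R for the load (series elements share I).
I = ε / (r + R) = 3.87 / (0.345 + 2.63) = 1.301 A
P_load = I² R = (1.301)² × 2.63 = 4.450 W

4.45 W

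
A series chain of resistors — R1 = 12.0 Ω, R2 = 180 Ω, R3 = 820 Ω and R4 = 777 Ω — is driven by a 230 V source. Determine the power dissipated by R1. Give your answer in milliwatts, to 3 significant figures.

Every series element carries the same I. Get I from the total resistance, then P = I² × R1.
R_total = 12.0 + 180 + 820 + 777 = 1789 Ω
I = V / R_total = 230 / 1789 = 0.1286 A
P_R1 = I² × R1 = (0.1286)² × 12.0 = 0.1983 W

198 mW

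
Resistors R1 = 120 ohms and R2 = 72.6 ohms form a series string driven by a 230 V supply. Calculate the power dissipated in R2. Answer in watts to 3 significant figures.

In a series string the same current flows through every resistor — find that current, then P = I²R for the one we want.
R_total = 120 + 72.6 = 192.6 Ω
I = V / R_total = 230 / 192.6 = 1.194 A
P_R2 = I² × R2 = (1.194)² × 72.6 = 103.5 W

104 W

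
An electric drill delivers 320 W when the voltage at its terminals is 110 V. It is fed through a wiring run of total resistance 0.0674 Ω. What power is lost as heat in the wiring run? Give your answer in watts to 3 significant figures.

The wiring run and load are in series, so the same current flows in both; the loss is I²R_line.
I = P / V = 320 / 110 = 2.909 A through the wiring run.
P_line = I² R_line = (2.909)² × 0.0674 = 0.5704 W

0.570 W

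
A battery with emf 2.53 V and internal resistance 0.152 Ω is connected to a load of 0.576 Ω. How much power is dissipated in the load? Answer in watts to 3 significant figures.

6.96 W

Find the circuit current first, then P = I²R for the load (series elements share I).
I = ε / (r + R) = 2.53 / (0.152 + 0.576) = 3.475 A
P_load = I² R = (3.475)² × 0.576 = 6.957 W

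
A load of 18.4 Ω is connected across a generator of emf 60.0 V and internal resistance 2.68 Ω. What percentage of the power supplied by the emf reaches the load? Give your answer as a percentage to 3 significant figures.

87.3 %

Both r and R carry the same current, so the power split is just the resistance split: η = R/(R+r).
η = R / (R + r) = 18.4 / (18.4 + 2.68) = 0.8729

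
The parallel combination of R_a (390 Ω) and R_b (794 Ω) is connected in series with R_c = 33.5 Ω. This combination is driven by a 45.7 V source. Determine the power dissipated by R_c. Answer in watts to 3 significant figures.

0.804 W

Combine R_a and R_b into their parallel equivalent first, reducing the network to two series resistors.
R_p = (390×794)/(390+794) = 261.5 Ω
R_total = R_p + 33.5 = 261.5 + 33.5 = 295.0 Ω
I = V / R_total = 45.7 / 295.0 = 0.1549 A
R_c is the series element, so its power is I²R.
P_R_c = (0.1549)² × 33.5 = 0.8038 W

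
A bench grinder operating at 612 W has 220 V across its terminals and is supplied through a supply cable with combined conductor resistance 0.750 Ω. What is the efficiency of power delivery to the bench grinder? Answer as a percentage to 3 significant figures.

99.1 %

I = P / V = 612 / 220 = 2.782 A through the supply cable.
P_line = I² R_line = (2.782)² × 0.750 = 5.804 W
P_source = P_load + P_line = 612.0 + 5.804 = 617.8 W
η = P_load / P_source = 612.0 / 617.8 = 0.9906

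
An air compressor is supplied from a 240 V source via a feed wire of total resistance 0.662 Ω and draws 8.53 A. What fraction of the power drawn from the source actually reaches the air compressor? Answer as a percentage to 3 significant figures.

The feed wire carries the full 8.53 A.
P_line = I² R_line = (8.530)² × 0.662 = 48.17 W
P_source = V I = 240 × 8.530 = 2047 W; P_load = 1999 W
η = P_load / P_source = 1999 / 2047 = 0.9765

97.6 %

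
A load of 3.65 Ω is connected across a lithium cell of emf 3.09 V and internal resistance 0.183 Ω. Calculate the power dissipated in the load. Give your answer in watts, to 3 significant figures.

Find the circuit current first, then P = I²R for the load (series elements share I).
I = ε / (r + R) = 3.09 / (0.183 + 3.65) = 0.8062 A
P_load = I² R = (0.8062)² × 3.65 = 2.372 W

2.37 W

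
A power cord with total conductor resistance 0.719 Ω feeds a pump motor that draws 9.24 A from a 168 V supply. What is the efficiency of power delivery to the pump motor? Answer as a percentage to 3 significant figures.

The power cord carries the full 9.24 A.
P_line = I² R_line = (9.240)² × 0.719 = 61.39 W
P_source = V I = 168 × 9.240 = 1552 W; P_load = 1491 W
η = P_load / P_source = 1491 / 1552 = 0.9605

96.0 %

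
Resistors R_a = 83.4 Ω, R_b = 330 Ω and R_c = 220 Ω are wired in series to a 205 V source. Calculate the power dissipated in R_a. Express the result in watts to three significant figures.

8.74 W

Every series element carries the same I. Get I from the total resistance, then P = I² × R_a.
R_total = 83.4 + 330 + 220 = 633.4 Ω
I = V / R_total = 205 / 633.4 = 0.3237 A
P_R_a = I² × R_a = (0.3237)² × 83.4 = 8.736 W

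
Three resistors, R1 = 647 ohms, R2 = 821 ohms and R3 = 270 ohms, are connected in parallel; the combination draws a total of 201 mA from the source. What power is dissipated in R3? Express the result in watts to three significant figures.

We need the common branch voltage; get it from I_total × R_eq, then P = V²/R for the branch.
1/R_eq = 1/647 + 1/821 + 1/270 ⇒ R_eq = 154.6 Ω
V = I_total × R_eq = 0.2010 × 154.6 = 31.08 V
P_R3 = V² / R3 = (31.08)² / 270 = 3.577 W

3.58 W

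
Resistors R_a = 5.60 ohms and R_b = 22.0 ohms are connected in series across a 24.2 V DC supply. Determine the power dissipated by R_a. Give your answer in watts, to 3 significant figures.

In a series string the same current flows through every resistor — find that current, then P = I²R for the one we want.
R_total = 5.60 + 22.0 = 27.60 Ω
I = V / R_total = 24.2 / 27.60 = 0.8768 A
P_R_a = I² × R_a = (0.8768)² × 5.60 = 4.305 W

4.31 W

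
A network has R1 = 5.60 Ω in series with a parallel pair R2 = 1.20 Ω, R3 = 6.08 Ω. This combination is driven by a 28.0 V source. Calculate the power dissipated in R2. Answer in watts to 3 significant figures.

Replace R2 and R3 with their parallel equivalent so the circuit becomes R1 in series with R_p.
R_p = (1.20×6.08)/(1.20+6.08) = 1.002 Ω
R_total = 5.60 + 1.002 = 6.602 Ω
I = V / R_total = 28.0 / 6.602 = 4.241 A
Voltage across the parallel pair: V_p = I × R_p = 4.241 × 1.002 = 4.250 V
R2 is across V_p, so use P = V²/R for that branch.
P_R2 = (4.250)² / 1.20 = 15.05 W

15.1 W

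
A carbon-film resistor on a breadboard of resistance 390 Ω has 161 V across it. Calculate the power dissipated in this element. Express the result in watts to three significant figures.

Voltage and resistance are given, so P = V²/R is the one-step route.
P = (161 V)² / 390 Ω = 66.46 W

66.5 W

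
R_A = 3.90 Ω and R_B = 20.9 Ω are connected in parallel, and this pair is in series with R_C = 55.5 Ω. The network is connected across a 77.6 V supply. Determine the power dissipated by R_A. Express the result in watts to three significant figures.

Collapse the R_A‖R_B pair into one equivalent R_p; then R_p and R_C form a series string.
R_p = (3.90×20.9)/(3.90+20.9) = 3.287 Ω
R_total = R_p + 55.5 = 3.287 + 55.5 = 58.79 Ω
I = V / R_total = 77.6 / 58.79 = 1.320 A
Voltage across the parallel pair: V_p = I × R_p = 1.320 × 3.287 = 4.339 V
R_A has V_p across it, so P = V_p²/R_A.
P_R_A = (4.339)² / 3.90 = 4.826 W

4.83 W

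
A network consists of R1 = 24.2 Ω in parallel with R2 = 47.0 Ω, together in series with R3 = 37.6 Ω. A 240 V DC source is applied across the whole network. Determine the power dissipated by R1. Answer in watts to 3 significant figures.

212 W

Reduce the parallel combination to a single R_p; the circuit then becomes R_p in series with the remaining resistor.
R_p = (24.2×47.0)/(24.2+47.0) = 15.97 Ω
R_total = R_p + 37.6 = 15.97 + 37.6 = 53.57 Ω
I = V / R_total = 240 / 53.57 = 4.480 A
Voltage across the parallel pair: V_p = I × R_p = 4.480 × 15.97 = 71.56 V
R1 has V_p across it, so P = V_p²/R1.
P_R1 = (71.56)² / 24.2 = 211.6 W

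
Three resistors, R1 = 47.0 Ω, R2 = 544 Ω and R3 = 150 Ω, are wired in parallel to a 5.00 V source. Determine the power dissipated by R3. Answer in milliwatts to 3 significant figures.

R3 sits directly across the source, so P = V²/R with V = 5.00 V.
P_R3 = V² / R3 = (5.00)² / 150 Ω = 0.1667 W

167 mW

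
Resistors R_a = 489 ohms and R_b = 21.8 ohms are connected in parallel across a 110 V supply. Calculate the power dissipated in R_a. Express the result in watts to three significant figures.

24.7 W

Parallel branches share the same voltage; P = V²/R gives the branch power in one step.
P_R_a = V² / R_a = (110)² / 489 Ω = 24.74 W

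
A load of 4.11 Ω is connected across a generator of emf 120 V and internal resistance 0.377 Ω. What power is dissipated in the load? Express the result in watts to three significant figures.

2940 W

The internal resistance and the load are in series, so the same I flows through both; get I from ε/(r+R), then I²R for the load.
I = ε / (r + R) = 120 / (0.377 + 4.11) = 26.74 A
P_load = I² R = (26.74)² × 4.11 = 2940 W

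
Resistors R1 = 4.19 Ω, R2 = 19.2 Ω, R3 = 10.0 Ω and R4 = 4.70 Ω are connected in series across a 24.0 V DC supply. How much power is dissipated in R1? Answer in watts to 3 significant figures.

1.66 W

Since the resistors are in series they all carry the loop current I = V/R_total; the power in any one is I²R.
R_total = 4.19 + 19.2 + 10.0 + 4.70 = 38.09 Ω
I = V / R_total = 24.0 / 38.09 = 0.6301 A
P_R1 = I² × R1 = (0.6301)² × 4.19 = 1.663 W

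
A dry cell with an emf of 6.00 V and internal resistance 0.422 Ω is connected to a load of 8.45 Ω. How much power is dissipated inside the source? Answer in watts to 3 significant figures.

0.193 W

Internal loss is I²r, with I set by the total series resistance r+R.
I = ε / (r + R) = 6.00 / (0.422 + 8.45) = 0.6763 A
P_int = I² r = (0.6763)² × 0.422 = 0.1930 W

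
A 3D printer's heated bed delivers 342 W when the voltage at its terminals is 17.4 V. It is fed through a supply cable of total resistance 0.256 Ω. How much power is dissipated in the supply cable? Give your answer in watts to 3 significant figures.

The supply cable and load are in series, so the same current flows in both; the loss is I²R_line.
I = P / V = 342 / 17.4 = 19.66 A through the supply cable.
P_line = I² R_line = (19.66)² × 0.256 = 98.90 W

98.9 W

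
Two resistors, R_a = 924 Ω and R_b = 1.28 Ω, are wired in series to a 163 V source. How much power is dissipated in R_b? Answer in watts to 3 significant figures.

0.0397 W

Every series element carries the same I. Get I from the total resistance, then P = I² × R_b.
R_total = 924 + 1.28 = 925.3 Ω
I = V / R_total = 163 / 925.3 = 0.1762 A
P_R_b = I² × R_b = (0.1762)² × 1.28 = 0.03972 W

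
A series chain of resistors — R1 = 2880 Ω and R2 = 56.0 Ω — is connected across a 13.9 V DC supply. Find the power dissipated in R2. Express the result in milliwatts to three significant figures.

1.26 mW

Series elements share the same current, so find I first, then use P = I²R.
R_total = 2880 + 56.0 = 2936 Ω
I = V / R_total = 13.9 / 2936 = 0.004734 A
P_R2 = I² × R2 = (0.004734)² × 56.0 = 0.001255 W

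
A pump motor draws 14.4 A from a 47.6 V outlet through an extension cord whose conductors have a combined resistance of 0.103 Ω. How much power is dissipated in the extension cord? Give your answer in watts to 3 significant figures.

The extension cord is a series resistance carrying the load current; its dissipation is I²R_line.
The extension cord carries the full 14.4 A.
P_line = I² R_line = (14.40)² × 0.103 = 21.36 W

21.4 W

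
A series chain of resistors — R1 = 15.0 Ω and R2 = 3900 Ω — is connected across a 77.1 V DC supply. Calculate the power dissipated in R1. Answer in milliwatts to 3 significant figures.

In a series string the same current flows through every resistor — find that current, then P = I²R for the one we want.
R_total = 15.0 + 3900 = 3915 Ω
I = V / R_total = 77.1 / 3915 = 0.01969 A
P_R1 = I² × R1 = (0.01969)² × 15.0 = 0.005818 W

5.82 mW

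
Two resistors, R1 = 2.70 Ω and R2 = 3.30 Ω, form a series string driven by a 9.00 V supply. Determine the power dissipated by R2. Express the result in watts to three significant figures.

7.42 W

Every series element carries the same I. Get I from the total resistance, then P = I² × R2.
R_total = 2.70 + 3.30 = 6.000 Ω
I = V / R_total = 9.00 / 6.000 = 1.500 A
P_R2 = I² × R2 = (1.500)² × 3.30 = 7.425 W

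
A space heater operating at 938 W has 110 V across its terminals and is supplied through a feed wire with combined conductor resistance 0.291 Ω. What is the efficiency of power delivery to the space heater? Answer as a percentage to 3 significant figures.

97.8 %

I = P / V = 938 / 110 = 8.527 A through the feed wire.
P_line = I² R_line = (8.527)² × 0.291 = 21.16 W
P_source = P_load + P_line = 938.0 + 21.16 = 959.2 W
η = P_load / P_source = 938.0 / 959.2 = 0.9779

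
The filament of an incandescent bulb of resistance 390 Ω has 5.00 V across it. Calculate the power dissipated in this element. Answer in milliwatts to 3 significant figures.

64.1 mW

V and R are stated; P = V²/R avoids computing the current.
P = (5.00 V)² / 390 Ω = 0.06410 W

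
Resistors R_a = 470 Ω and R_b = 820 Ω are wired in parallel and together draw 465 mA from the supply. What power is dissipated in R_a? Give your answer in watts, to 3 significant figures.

The branches share the same voltage, but only the total current is given — find V from the equivalent resistance first.
1/R_eq = 1/470 + 1/820 ⇒ R_eq = 298.8 Ω
V = I_total × R_eq = 0.4650 × 298.8 = 138.9 V
P_R_a = V² / R_a = (138.9)² / 470 = 41.06 W

41.1 W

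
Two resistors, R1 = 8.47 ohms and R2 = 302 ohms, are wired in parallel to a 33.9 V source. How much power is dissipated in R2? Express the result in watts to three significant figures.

Parallel branches share the same voltage; P = V²/R gives the branch power in one step.
P_R2 = V² / R2 = (33.9)² / 302 Ω = 3.805 W

3.81 W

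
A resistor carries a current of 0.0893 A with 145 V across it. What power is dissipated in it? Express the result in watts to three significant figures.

Since both terminal voltage and current are stated, P = V I gives the power in one step.
P = 145 V × 0.08930 A = 12.95 W

12.9 W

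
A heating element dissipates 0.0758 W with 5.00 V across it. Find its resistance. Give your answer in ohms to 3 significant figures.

330 Ω

Rearranging the power relation for the two known quantities gives R = V² / P.
R = (5.00)² / 0.0758 = 329.8 Ω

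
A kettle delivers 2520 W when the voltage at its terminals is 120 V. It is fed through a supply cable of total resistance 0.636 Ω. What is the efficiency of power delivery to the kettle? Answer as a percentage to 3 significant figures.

I = P / V = 2520 / 120 = 21.00 A through the supply cable.
P_line = I² R_line = (21.00)² × 0.636 = 280.5 W
P_source = P_load + P_line = 2520 + 280.5 = 2800 W
η = P_load / P_source = 2520 / 2800 = 0.8998

90.0 %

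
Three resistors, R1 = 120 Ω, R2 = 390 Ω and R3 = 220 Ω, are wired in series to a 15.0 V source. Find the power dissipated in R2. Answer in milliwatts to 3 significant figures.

165 mW

Every series element carries the same I. Get I from the total resistance, then P = I² × R2.
R_total = 120 + 390 + 220 = 730.0 Ω
I = V / R_total = 15.0 / 730.0 = 0.02055 A
P_R2 = I² × R2 = (0.02055)² × 390 = 0.1647 W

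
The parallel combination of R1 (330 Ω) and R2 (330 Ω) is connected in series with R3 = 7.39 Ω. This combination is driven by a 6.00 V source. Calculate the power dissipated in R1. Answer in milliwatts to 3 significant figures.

99.9 mW

Collapse the R1‖R2 pair into one equivalent R_p; then R_p and R3 form a series string.
R_p = (330×330)/(330+330) = 165.0 Ω
R_total = R_p + 7.39 = 165.0 + 7.39 = 172.4 Ω
I = V / R_total = 6.00 / 172.4 = 0.03480 A
Voltage across the parallel pair: V_p = I × R_p = 0.03480 × 165.0 = 5.743 V
Use P = V²/R for R1 with V = V_p.
P_R1 = (5.743)² / 330 = 0.09994 W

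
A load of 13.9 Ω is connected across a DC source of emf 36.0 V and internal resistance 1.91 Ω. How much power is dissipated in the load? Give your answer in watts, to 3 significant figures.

Find the circuit current first, then P = I²R for the load (series elements share I).
I = ε / (r + R) = 36.0 / (1.91 + 13.9) = 2.277 A
P_load = I² R = (2.277)² × 13.9 = 72.07 W

72.1 W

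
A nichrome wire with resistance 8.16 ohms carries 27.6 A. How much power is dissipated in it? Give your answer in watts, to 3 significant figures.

6220 W

Knowing I and R, the power is just I²R — no need to find V first.
P = (27.60 A)² × 8.16 Ω = 6216 W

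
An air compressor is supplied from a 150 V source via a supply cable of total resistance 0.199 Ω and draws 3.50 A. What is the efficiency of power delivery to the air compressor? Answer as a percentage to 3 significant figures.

99.5 %

The supply cable carries the full 3.50 A.
P_line = I² R_line = (3.500)² × 0.199 = 2.438 W
P_source = V I = 150 × 3.500 = 525.0 W; P_load = 522.6 W
η = P_load / P_source = 522.6 / 525.0 = 0.9954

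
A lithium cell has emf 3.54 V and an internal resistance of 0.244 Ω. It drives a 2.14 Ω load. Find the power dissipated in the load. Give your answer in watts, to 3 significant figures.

The internal resistance and the load are in series, so the same I flows through both; get I from ε/(r+R), then I²R for the load.
I = ε / (r + R) = 3.54 / (0.244 + 2.14) = 1.485 A
P_load = I² R = (1.485)² × 2.14 = 4.719 W

4.72 W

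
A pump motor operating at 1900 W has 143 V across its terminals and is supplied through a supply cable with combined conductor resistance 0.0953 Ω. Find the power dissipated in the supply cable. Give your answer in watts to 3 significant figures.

Line loss is just I²R for the cable — we know both I and R_line directly.
I = P / V = 1900 / 143 = 13.29 A through the supply cable.
P_line = I² R_line = (13.29)² × 0.0953 = 16.82 W

16.8 W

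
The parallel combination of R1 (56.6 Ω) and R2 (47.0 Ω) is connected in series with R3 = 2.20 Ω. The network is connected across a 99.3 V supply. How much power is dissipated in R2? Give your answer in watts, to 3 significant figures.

Collapse the R1‖R2 pair into one equivalent R_p; then R_p and R3 form a series string.
R_p = (56.6×47.0)/(56.6+47.0) = 25.68 Ω
R_total = R_p + 2.20 = 25.68 + 2.20 = 27.88 Ω
I = V / R_total = 99.3 / 27.88 = 3.562 A
Voltage across the parallel pair: V_p = I × R_p = 3.562 × 25.68 = 91.46 V
R2 sits across V_p; its power is V_p²/R.
P_R2 = (91.46)² / 47.0 = 178.0 W

178 W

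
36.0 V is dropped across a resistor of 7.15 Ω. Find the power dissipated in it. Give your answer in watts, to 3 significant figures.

With V across and R both known, P = V²/R gives the dissipation directly.
P = (36.0 V)² / 7.15 Ω = 181.3 W

181 W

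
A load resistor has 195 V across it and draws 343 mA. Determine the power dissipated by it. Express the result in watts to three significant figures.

V and I are known directly — P = V I, no intermediate step needed.
P = 195 V × 0.3430 A = 66.89 W

66.9 W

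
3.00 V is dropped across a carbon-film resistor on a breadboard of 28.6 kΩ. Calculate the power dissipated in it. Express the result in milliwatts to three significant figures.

0.315 mW

With V across and R both known, P = V²/R gives the dissipation directly.
P = (3.00 V)² / 28600 Ω = 0.0003147 W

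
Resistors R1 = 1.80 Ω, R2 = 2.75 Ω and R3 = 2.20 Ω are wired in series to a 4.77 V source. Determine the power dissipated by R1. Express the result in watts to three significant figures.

0.899 W

The current is common to all series resistors; compute it, then apply P = I²R for the target.
R_total = 1.80 + 2.75 + 2.20 = 6.750 Ω
I = V / R_total = 4.77 / 6.750 = 0.7067 A
P_R1 = I² × R1 = (0.7067)² × 1.80 = 0.8989 W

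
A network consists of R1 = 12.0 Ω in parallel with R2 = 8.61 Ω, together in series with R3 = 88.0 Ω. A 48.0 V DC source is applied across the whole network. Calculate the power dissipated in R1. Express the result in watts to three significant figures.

First find R_p for the parallel pair, then treat R_p + R3 as a series loop.
R_p = (12.0×8.61)/(12.0+8.61) = 5.013 Ω
R_total = R_p + 88.0 = 5.013 + 88.0 = 93.01 Ω
I = V / R_total = 48.0 / 93.01 = 0.5161 A
Voltage across the parallel pair: V_p = I × R_p = 0.5161 × 5.013 = 2.587 V
Use P = V²/R for R1 with V = V_p.
P_R1 = (2.587)² / 12.0 = 0.5577 W

0.558 W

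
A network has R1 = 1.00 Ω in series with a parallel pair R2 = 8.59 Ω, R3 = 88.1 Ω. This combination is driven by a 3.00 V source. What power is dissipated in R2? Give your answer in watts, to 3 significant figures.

Replace R2 and R3 with their parallel equivalent so the circuit becomes R1 in series with R_p.
R_p = (8.59×88.1)/(8.59+88.1) = 7.827 Ω
R_total = 1.00 + 7.827 = 8.827 Ω
I = V / R_total = 3.00 / 8.827 = 0.3399 A
Voltage across the parallel pair: V_p = I × R_p = 0.3399 × 7.827 = 2.660 V
R2 sees V_p directly, so P = V_p² / R2.
P_R2 = (2.660)² / 8.59 = 0.8238 W

0.824 W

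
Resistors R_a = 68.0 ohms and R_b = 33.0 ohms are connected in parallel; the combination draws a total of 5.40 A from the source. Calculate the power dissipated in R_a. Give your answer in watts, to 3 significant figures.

The branches share the same voltage, but only the total current is given — find V from the equivalent resistance first.
1/R_eq = 1/68.0 + 1/33.0 ⇒ R_eq = 22.22 Ω
V = I_total × R_eq = 5.400 × 22.22 = 120.0 V
P_R_a = V² / R_a = (120.0)² / 68.0 = 211.7 W

212 W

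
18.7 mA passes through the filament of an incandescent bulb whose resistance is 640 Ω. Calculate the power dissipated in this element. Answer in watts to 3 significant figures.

With I and R stated, P = I²R applies in one step.
P = (0.01870 A)² × 640 Ω = 0.2238 W

0.224 W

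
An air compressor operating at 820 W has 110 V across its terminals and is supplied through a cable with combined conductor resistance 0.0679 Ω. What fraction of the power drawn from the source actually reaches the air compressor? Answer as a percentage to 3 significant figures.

99.5 %

I = P / V = 820 / 110 = 7.455 A through the cable.
P_line = I² R_line = (7.455)² × 0.0679 = 3.773 W
P_source = P_load + P_line = 820.0 + 3.773 = 823.8 W
η = P_load / P_source = 820.0 / 823.8 = 0.9954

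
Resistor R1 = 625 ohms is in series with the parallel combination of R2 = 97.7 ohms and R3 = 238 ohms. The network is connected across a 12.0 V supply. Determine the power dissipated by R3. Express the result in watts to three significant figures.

Collapse R2‖R3 to a single equivalent, reducing the network to two series elements.
R_p = (97.7×238)/(97.7+238) = 69.27 Ω
R_total = 625 + 69.27 = 694.3 Ω
I = V / R_total = 12.0 / 694.3 = 0.01728 A
Voltage across the parallel pair: V_p = I × R_p = 0.01728 × 69.27 = 1.197 V
R3 is across V_p, so use P = V²/R for that branch.
P_R3 = (1.197)² / 238 = 0.006022 W

0.00602 W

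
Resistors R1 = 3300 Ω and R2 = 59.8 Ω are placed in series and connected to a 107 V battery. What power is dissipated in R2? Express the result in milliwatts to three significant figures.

Every series element carries the same I. Get I from the total resistance, then P = I² × R2.
R_total = 3300 + 59.8 = 3360 Ω
I = V / R_total = 107 / 3360 = 0.03185 A
P_R2 = I² × R2 = (0.03185)² × 59.8 = 0.06065 W

60.7 mW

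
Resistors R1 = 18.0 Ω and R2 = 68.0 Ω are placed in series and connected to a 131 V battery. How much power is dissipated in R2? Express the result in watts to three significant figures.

158 W

Series elements share the same current, so find I first, then use P = I²R.
R_total = 18.0 + 68.0 = 86.00 Ω
I = V / R_total = 131 / 86.00 = 1.523 A
P_R2 = I² × R2 = (1.523)² × 68.0 = 157.8 W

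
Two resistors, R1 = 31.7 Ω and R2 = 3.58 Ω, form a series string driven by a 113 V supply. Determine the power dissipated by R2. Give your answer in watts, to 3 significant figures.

36.7 W

Since the resistors are in series they all carry the loop current I = V/R_total; the power in any one is I²R.
R_total = 31.7 + 3.58 = 35.28 Ω
I = V / R_total = 113 / 35.28 = 3.203 A
P_R2 = I² × R2 = (3.203)² × 3.58 = 36.73 W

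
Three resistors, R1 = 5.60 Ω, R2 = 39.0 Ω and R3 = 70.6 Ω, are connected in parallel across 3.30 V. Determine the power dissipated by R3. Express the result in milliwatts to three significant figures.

The supply voltage appears across each parallel branch — just use P = V²/R3.
P_R3 = V² / R3 = (3.30)² / 70.6 Ω = 0.1542 W

154 mW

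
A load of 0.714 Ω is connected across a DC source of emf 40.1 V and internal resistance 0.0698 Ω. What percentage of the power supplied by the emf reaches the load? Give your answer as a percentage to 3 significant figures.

91.1 %

Both r and R carry the same current, so the power split is just the resistance split: η = R/(R+r).
η = R / (R + r) = 0.714 / (0.714 + 0.0698) = 0.9109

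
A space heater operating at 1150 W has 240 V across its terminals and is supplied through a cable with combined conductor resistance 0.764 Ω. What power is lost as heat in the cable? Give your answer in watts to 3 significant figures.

The cable and load are in series, so the same current flows in both; the loss is I²R_line.
I = P / V = 1150 / 240 = 4.792 A through the cable.
P_line = I² R_line = (4.792)² × 0.764 = 17.54 W

17.5 W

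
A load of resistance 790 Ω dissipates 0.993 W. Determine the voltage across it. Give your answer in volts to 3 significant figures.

28.0 V

The two known quantities fix the third via V = √(P R).
V = √(0.993 × 790) = 28.01 V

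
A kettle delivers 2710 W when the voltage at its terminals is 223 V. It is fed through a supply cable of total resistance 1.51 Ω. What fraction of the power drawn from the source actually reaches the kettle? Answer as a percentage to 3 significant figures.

92.4 %

I = P / V = 2710 / 223 = 12.15 A through the supply cable.
P_line = I² R_line = (12.15)² × 1.51 = 223.0 W
P_source = P_load + P_line = 2710 + 223.0 = 2933 W
η = P_load / P_source = 2710 / 2933 = 0.9240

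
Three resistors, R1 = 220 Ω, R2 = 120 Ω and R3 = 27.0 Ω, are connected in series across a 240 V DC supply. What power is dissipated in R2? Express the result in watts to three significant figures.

Every series element carries the same I. Get I from the total resistance, then P = I² × R2.
R_total = 220 + 120 + 27.0 = 367.0 Ω
I = V / R_total = 240 / 367.0 = 0.6540 A
P_R2 = I² × R2 = (0.6540)² × 120 = 51.32 W

51.3 W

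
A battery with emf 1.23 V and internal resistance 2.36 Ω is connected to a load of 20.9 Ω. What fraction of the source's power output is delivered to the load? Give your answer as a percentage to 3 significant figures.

Efficiency is P_load / P_total. With a series r and R sharing the same I, P = I²R for each, so η = R/(R+r).
η = R / (R + r) = 20.9 / (20.9 + 2.36) = 0.8985

89.9 %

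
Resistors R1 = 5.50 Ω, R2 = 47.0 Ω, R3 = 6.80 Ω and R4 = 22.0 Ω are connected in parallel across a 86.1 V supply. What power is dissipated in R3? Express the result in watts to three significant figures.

1090 W

Every branch has 86.1 V across it, so for R3 the power is simply V²/R.
P_R3 = V² / R3 = (86.1)² / 6.80 Ω = 1090 W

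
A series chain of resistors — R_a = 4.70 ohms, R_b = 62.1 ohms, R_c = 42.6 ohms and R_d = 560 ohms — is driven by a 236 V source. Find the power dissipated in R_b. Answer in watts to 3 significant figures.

7.72 W

The current is common to all series resistors; compute it, then apply P = I²R for the target.
R_total = 4.70 + 62.1 + 42.6 + 560 = 669.4 Ω
I = V / R_total = 236 / 669.4 = 0.3526 A
P_R_b = I² × R_b = (0.3526)² × 62.1 = 7.719 W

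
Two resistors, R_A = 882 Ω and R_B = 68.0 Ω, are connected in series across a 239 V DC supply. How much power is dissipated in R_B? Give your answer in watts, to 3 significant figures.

4.30 W

Since the resistors are in series they all carry the loop current I = V/R_total; the power in any one is I²R.
R_total = 882 + 68.0 = 950.0 Ω
I = V / R_total = 239 / 950.0 = 0.2516 A
P_R_B = I² × R_B = (0.2516)² × 68.0 = 4.304 W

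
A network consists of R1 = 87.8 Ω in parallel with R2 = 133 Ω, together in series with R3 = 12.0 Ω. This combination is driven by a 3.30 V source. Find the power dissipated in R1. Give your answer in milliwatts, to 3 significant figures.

Reduce the parallel combination to a single R_p; the circuit then becomes R_p in series with the remaining resistor.
R_p = (87.8×133)/(87.8+133) = 52.89 Ω
R_total = R_p + 12.0 = 52.89 + 12.0 = 64.89 Ω
I = V / R_total = 3.30 / 64.89 = 0.05086 A
Voltage across the parallel pair: V_p = I × R_p = 0.05086 × 52.89 = 2.690 V
R1 sits across V_p; its power is V_p²/R.
P_R1 = (2.690)² / 87.8 = 0.08240 W

82.4 mW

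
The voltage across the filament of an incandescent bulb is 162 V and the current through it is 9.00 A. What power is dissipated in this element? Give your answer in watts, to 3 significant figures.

Since both terminal voltage and current are stated, P = V I gives the power in one step.
P = 162 V × 9.000 A = 1458 W

1460 W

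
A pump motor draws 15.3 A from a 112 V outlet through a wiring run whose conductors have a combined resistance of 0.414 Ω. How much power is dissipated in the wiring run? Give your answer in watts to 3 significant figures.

The wiring run and load are in series, so the same current flows in both; the loss is I²R_line.
The wiring run carries the full 15.3 A.
P_line = I² R_line = (15.30)² × 0.414 = 96.91 W

96.9 W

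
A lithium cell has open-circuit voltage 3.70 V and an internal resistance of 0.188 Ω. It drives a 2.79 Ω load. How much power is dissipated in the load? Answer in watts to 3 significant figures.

Load and internal resistance form a series loop — compute the loop current, then the load power via I²R.
I = ε / (r + R) = 3.70 / (0.188 + 2.79) = 1.242 A
P_load = I² R = (1.242)² × 2.79 = 4.307 W

4.31 W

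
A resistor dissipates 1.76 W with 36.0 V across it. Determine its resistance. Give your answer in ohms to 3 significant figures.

736 Ω

Rearranging the power relation for the two known quantities gives R = V² / P.
R = (36.0)² / 1.76 = 736.4 Ω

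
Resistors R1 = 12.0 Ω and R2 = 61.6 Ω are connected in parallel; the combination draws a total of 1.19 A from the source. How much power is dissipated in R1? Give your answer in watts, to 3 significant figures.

11.9 W

Only the total current is stated, so first find the parallel equivalent to get the voltage across the combination.
1/R_eq = 1/12.0 + 1/61.6 ⇒ R_eq = 10.04 Ω
V = I_total × R_eq = 1.190 × 10.04 = 11.95 V
P_R1 = V² / R1 = (11.95)² / 12.0 = 11.90 W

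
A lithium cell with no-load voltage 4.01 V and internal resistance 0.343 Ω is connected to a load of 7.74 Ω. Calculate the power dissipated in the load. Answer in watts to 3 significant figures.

1.90 W

The internal resistance and the load are in series, so the same I flows through both; get I from ε/(r+R), then I²R for the load.
I = ε / (r + R) = 4.01 / (0.343 + 7.74) = 0.4961 A
P_load = I² R = (0.4961)² × 7.74 = 1.905 W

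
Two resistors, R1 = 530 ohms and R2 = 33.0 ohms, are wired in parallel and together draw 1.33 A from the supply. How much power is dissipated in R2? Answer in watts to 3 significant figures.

Only the total current is stated, so first find the parallel equivalent to get the voltage across the combination.
1/R_eq = 1/530 + 1/33.0 ⇒ R_eq = 31.07 Ω
V = I_total × R_eq = 1.330 × 31.07 = 41.32 V
P_R2 = V² / R2 = (41.32)² / 33.0 = 51.73 W

51.7 W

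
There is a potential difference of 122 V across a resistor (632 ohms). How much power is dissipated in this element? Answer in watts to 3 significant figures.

23.6 W

Voltage and resistance are given, so P = V²/R is the one-step route.
P = (122 V)² / 632 Ω = 23.55 W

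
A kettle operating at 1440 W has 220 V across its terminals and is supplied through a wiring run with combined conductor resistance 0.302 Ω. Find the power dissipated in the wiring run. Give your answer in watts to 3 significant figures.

12.9 W

The wiring run and load are in series, so the same current flows in both; the loss is I²R_line.
I = P / V = 1440 / 220 = 6.545 A through the wiring run.
P_line = I² R_line = (6.545)² × 0.302 = 12.94 W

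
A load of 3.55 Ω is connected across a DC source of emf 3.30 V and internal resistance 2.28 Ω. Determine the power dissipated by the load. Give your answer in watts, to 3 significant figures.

1.14 W

With r and R in series, I = ε/(r+R); the load dissipates I²R.
I = ε / (r + R) = 3.30 / (2.28 + 3.55) = 0.5660 A
P_load = I² R = (0.5660)² × 3.55 = 1.137 W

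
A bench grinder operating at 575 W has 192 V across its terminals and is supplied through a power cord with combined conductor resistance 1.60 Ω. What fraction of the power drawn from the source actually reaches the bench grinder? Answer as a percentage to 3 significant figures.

I = P / V = 575 / 192 = 2.995 A through the power cord.
P_line = I² R_line = (2.995)² × 1.60 = 14.35 W
P_source = P_load + P_line = 575.0 + 14.35 = 589.4 W
η = P_load / P_source = 575.0 / 589.4 = 0.9757

97.6 %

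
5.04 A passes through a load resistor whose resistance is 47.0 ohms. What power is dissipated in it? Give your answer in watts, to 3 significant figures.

The current through and the resistance of the element are both given; use P = I²R.
P = (5.040 A)² × 47.0 Ω = 1194 W

1190 W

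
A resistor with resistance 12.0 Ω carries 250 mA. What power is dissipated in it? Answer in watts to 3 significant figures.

Current and resistance are given, so P = I²R is the direct form.
P = (0.2500 A)² × 12.0 Ω = 0.7500 W

0.750 W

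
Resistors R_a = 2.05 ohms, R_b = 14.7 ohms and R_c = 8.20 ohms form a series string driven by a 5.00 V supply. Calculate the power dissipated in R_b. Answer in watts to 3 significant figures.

0.590 W

Since the resistors are in series they all carry the loop current I = V/R_total; the power in any one is I²R.
R_total = 2.05 + 14.7 + 8.20 = 24.95 Ω
I = V / R_total = 5.00 / 24.95 = 0.2004 A
P_R_b = I² × R_b = (0.2004)² × 14.7 = 0.5904 W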